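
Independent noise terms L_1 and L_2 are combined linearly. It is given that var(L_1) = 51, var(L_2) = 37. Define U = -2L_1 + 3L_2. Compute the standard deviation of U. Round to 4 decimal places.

By independence, var(U) = (-2)²var(L_1) + (3)²var(L_2)
= (-2)²·51 + (3)²·37 = 537
σ(U) = √537 ≈ 23.1733

23.1733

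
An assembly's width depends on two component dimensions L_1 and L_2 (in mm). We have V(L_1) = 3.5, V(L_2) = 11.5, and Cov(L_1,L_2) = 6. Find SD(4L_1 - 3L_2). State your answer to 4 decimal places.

V(4L_1 - 3L_2) = (4)²·V(L_1) + (-3)²·V(L_2) + 2·(4)·(-3)·Cov(L_1,L_2)
= 16·3.5 + 9·11.5 + -24·6 = 15.5
SD(4L_1 - 3L_2) = √15.5 ≈ 3.9370

3.9370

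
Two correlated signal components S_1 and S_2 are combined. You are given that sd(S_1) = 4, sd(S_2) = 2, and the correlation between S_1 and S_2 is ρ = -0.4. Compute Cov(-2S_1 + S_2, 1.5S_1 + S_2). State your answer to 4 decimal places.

-42.4000

V(S_1) = (4)² = 16;  V(S_2) = (2)² = 4
Cov(S_1,S_2) = ρ·sd(S_1)·sd(S_2) = -0.4·4·2 = -3.2
Cov(-2S_1 + S_2, 1.5S_1 + S_2) = (-2)(1.5)V(S_1) + (1)(1)V(S_2) + [(-2)(1) + (1)(1.5)]Cov(S_1,S_2)
= -3·16 + 1·4 + -0.5·-3.2 = -42.4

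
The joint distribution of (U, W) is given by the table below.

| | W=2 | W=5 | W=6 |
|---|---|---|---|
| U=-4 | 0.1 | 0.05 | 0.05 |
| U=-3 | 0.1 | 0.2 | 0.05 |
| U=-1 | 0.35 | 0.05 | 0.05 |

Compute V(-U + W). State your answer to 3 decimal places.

E[U] = -2.3,  E[W] = 3.5,  E[UW] = -8.75
V(U) = 6.8 − (-2.3)² = 1.51;  V(W) = 15.1 − (3.5)² = 2.85
Cov(U,W) = -8.75 − (-2.3)(3.5) = -0.7
V(-U + W) = (-1)²·1.51 + (1)²·2.85 + 2·(-1)·(1)·-0.7 = 5.76

5.760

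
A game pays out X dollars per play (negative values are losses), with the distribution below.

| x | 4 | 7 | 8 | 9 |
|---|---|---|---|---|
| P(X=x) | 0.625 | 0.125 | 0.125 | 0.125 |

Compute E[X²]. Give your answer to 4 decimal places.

34.2500

E[X²] = (4)²(0.625) + (7)²(0.125) + (8)²(0.125) + (9)²(0.125) = 34.25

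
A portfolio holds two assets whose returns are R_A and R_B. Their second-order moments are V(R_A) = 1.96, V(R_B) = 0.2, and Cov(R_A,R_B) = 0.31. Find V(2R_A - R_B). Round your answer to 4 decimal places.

6.8000

V(2R_A - R_B) = (2)²·V(R_A) + (-1)²·V(R_B) + 2·(2)·(-1)·Cov(R_A,R_B)
= 4·1.96 + 1·0.2 + -4·0.31 = 6.8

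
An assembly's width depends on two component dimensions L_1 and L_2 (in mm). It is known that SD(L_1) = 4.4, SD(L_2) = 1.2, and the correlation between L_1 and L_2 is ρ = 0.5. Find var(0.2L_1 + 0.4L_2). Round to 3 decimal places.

var(L_1) = (4.4)² = 19.36;  var(L_2) = (1.2)² = 1.44
cov(L_1,L_2) = ρ·SD(L_1)·SD(L_2) = 0.5·4.4·1.2 = 2.64
var(0.2L_1 + 0.4L_2) = (0.2)²·var(L_1) + (0.4)²·var(L_2) + 2·(0.2)·(0.4)·cov(L_1,L_2)
= 0.04·19.36 + 0.16·1.44 + 0.16·2.64 = 1.4272

1.427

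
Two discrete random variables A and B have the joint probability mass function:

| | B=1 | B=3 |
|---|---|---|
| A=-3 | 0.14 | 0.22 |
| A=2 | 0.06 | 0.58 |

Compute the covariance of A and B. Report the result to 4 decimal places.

E[A] = 0.2,  E[B] = 2.6
E[AB] = 1.2
Cov(A,B) = E[AB] − E[A]E[B] = 1.2 − (0.2)(2.6) = 0.68

0.6800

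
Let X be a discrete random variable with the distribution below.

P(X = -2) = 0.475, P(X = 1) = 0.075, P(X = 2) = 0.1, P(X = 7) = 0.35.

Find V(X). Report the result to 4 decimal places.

E[X] = (-2)(0.475) + (1)(0.075) + (2)(0.1) + (7)(0.35) = 1.775
E[X²] = (-2)²(0.475) + (1)²(0.075) + (2)²(0.1) + (7)²(0.35) = 19.525
V(X) = E[X²] − (E[X])² = 19.525 − (1.775)² = 16.374375

16.3744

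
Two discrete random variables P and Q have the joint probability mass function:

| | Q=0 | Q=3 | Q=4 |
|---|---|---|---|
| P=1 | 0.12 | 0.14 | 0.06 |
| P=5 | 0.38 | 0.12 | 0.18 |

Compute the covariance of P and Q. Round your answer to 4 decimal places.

-0.4128

E[P] = 3.72,  E[Q] = 1.74
E[PQ] = 6.06
Cov(P,Q) = E[PQ] − E[P]E[Q] = 6.06 − (3.72)(1.74) = -0.4128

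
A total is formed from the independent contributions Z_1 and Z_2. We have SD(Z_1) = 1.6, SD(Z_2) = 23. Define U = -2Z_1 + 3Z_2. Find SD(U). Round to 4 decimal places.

var(Z_1) = 2.56, var(Z_2) = 529
By independence, var(U) = (-2)²var(Z_1) + (3)²var(Z_2)
= (-2)²·2.56 + (3)²·529 = 4771.24
SD(U) = √4771.24 ≈ 69.0742

69.0742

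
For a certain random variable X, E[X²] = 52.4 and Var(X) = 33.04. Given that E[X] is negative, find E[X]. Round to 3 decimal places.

(E[X])² = E[X²] − Var(X) = 52.4 − 33.04 = 19.36
E[X] = −√19.36 = -4.4

-4.400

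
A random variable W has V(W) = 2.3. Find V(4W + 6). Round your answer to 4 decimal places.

V(4W + 6) = (4)²·V(W) = 16·2.3 = 36.8

36.8000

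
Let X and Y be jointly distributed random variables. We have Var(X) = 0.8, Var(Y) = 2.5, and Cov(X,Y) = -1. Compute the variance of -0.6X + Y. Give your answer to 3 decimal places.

3.988

Var(-0.6X + Y) = (-0.6)²·Var(X) + (1)²·Var(Y) + 2·(-0.6)·(1)·Cov(X,Y)
= 0.36·0.8 + 1·2.5 + -1.2·-1 = 3.988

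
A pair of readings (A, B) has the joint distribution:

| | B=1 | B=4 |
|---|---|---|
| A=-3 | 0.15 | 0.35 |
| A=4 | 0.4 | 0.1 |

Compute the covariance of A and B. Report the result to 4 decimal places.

E[A] = 0.5,  E[B] = 2.35
E[AB] = -1.45
Cov(A,B) = E[AB] − E[A]E[B] = -1.45 − (0.5)(2.35) = -2.625

-2.6250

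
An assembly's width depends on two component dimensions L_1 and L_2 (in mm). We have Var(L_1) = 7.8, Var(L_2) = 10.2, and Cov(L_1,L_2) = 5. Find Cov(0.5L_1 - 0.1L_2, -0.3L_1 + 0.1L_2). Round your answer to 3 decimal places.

Cov(0.5L_1 - 0.1L_2, -0.3L_1 + 0.1L_2) = (0.5)(-0.3)Var(L_1) + (-0.1)(0.1)Var(L_2) + [(0.5)(0.1) + (-0.1)(-0.3)]Cov(L_1,L_2)
= -0.15·7.8 + -0.01·10.2 + 0.08·5 = -0.872

-0.872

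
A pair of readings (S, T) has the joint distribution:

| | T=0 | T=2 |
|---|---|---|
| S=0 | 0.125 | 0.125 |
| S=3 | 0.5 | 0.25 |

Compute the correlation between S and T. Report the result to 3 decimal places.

-0.149

E[S] = 2.25,  E[T] = 0.75
E[ST] = 1.5
Cov(S,T) = E[ST] − E[S]E[T] = 1.5 − (2.25)(0.75) = -0.1875
Var(S) = 1.6875,  Var(T) = 0.9375
ρ = -0.1875 / √(1.6875·0.9375) ≈ -0.149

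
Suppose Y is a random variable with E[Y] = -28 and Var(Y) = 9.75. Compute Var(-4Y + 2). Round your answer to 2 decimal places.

156.00

Var(-4Y + 2) = (-4)²·Var(Y) = 16·9.75 = 156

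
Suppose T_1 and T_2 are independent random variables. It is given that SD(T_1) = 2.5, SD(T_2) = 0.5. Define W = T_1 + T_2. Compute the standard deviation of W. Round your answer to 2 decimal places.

Var(T_1) = 6.25, Var(T_2) = 0.25
By independence, Var(W) = (1)²Var(T_1) + (1)²Var(T_2)
= (1)²·6.25 + (1)²·0.25 = 6.5
SD(W) = √6.5 ≈ 2.55

2.55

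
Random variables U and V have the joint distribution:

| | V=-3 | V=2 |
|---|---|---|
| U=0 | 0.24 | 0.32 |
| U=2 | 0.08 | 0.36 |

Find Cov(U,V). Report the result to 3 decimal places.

E[U] = 0.88,  E[V] = 0.4
E[UV] = 0.96
Cov(U,V) = E[UV] − E[U]E[V] = 0.96 − (0.88)(0.4) = 0.608

0.608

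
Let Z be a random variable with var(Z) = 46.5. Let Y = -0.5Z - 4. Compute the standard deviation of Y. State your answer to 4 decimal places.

var(-0.5Z - 4) = (-0.5)²·46.5 = 11.625
σ(Y) = √11.625 ≈ 3.4095

3.4095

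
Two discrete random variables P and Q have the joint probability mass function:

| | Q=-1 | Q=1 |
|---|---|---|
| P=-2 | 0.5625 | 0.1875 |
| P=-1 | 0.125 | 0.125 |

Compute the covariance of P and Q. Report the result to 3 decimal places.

E[P] = -1.75,  E[Q] = -0.375
E[PQ] = 0.75
cov(P,Q) = E[PQ] − E[P]E[Q] = 0.75 − (-1.75)(-0.375) = 0.09375

0.094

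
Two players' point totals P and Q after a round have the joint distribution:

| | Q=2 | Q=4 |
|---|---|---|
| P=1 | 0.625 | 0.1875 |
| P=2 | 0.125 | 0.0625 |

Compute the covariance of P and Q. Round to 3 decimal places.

0.031

E[P] = 1.1875,  E[Q] = 2.5
E[PQ] = 3
cov(P,Q) = E[PQ] − E[P]E[Q] = 3 − (1.1875)(2.5) = 0.03125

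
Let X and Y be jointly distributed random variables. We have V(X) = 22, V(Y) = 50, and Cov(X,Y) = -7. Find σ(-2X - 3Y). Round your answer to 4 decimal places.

V(-2X - 3Y) = (-2)²·V(X) + (-3)²·V(Y) + 2·(-2)·(-3)·Cov(X,Y)
= 4·22 + 9·50 + 12·-7 = 454
σ(-2X - 3Y) = √454 ≈ 21.3073

21.3073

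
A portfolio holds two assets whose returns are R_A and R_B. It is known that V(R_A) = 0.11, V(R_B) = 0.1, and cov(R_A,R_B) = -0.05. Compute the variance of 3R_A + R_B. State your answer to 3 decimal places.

0.790

V(3R_A + R_B) = (3)²·V(R_A) + (1)²·V(R_B) + 2·(3)·(1)·cov(R_A,R_B)
= 9·0.11 + 1·0.1 + 6·-0.05 = 0.79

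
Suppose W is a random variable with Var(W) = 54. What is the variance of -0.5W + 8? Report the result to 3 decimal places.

13.500

Var(-0.5W + 8) = (-0.5)²·Var(W) = 0.25·54 = 13.5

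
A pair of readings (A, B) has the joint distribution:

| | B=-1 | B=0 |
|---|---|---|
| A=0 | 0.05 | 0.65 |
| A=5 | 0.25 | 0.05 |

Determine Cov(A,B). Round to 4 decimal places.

E[A] = 1.5,  E[B] = -0.3
E[AB] = -1.25
Cov(A,B) = E[AB] − E[A]E[B] = -1.25 − (1.5)(-0.3) = -0.8

-0.8000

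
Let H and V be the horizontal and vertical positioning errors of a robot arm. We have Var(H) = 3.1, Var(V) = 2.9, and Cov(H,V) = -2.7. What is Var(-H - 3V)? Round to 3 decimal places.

13.000

Var(-H - 3V) = (-1)²·Var(H) + (-3)²·Var(V) + 2·(-1)·(-3)·Cov(H,V)
= 1·3.1 + 9·2.9 + 6·-2.7 = 13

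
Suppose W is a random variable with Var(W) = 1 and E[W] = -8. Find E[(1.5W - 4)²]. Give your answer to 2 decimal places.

E[1.5W - 4] = 1.5·-8 − 4 = -16
Var(1.5W - 4) = (1.5)²·1 = 2.25
E[(1.5W - 4)²] = Var((1.5W - 4)) + (E[(1.5W - 4)])² = 2.25 + (-16)² = 258.25

258.25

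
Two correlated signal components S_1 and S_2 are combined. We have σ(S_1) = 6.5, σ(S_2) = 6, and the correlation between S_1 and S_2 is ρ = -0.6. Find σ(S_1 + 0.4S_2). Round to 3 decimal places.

5.412

V(S_1) = (6.5)² = 42.25;  V(S_2) = (6)² = 36
Cov(S_1,S_2) = ρ·σ(S_1)·σ(S_2) = -0.6·6.5·6 = -23.4
V(S_1 + 0.4S_2) = (1)²·V(S_1) + (0.4)²·V(S_2) + 2·(1)·(0.4)·Cov(S_1,S_2)
= 1·42.25 + 0.16·36 + 0.8·-23.4 = 29.29
σ(S_1 + 0.4S_2) = √29.29 ≈ 5.412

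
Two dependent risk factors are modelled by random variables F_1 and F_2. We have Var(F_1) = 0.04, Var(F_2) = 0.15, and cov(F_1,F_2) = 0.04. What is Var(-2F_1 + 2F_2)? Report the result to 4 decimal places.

0.4400

Var(-2F_1 + 2F_2) = (-2)²·Var(F_1) + (2)²·Var(F_2) + 2·(-2)·(2)·cov(F_1,F_2)
= 4·0.04 + 4·0.15 + -8·0.04 = 0.44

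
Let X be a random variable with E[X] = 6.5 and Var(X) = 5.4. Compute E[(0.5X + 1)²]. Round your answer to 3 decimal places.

19.413

E[0.5X + 1] = 0.5·6.5 + 1 = 4.25
Var(0.5X + 1) = (0.5)²·5.4 = 1.35
E[(0.5X + 1)²] = Var((0.5X + 1)) + (E[(0.5X + 1)])² = 1.35 + (4.25)² = 19.4125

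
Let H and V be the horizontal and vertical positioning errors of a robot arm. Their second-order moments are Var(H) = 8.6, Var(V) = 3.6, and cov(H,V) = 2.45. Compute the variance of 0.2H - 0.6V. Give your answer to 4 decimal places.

1.0520

Var(0.2H - 0.6V) = (0.2)²·Var(H) + (-0.6)²·Var(V) + 2·(0.2)·(-0.6)·cov(H,V)
= 0.04·8.6 + 0.36·3.6 + -0.24·2.45 = 1.052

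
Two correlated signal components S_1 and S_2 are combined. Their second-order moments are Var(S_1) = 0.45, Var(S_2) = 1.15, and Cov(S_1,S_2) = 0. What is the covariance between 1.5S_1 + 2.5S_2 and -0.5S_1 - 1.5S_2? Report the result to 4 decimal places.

Cov(1.5S_1 + 2.5S_2, -0.5S_1 - 1.5S_2) = (1.5)(-0.5)Var(S_1) + (2.5)(-1.5)Var(S_2) + [(1.5)(-1.5) + (2.5)(-0.5)]Cov(S_1,S_2)
= -0.75·0.45 + -3.75·1.15 + -3.5·0 = -4.65

-4.6500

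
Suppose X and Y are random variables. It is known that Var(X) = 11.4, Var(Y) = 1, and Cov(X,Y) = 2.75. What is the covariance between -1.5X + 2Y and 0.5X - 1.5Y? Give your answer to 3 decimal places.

Cov(-1.5X + 2Y, 0.5X - 1.5Y) = (-1.5)(0.5)Var(X) + (2)(-1.5)Var(Y) + [(-1.5)(-1.5) + (2)(0.5)]Cov(X,Y)
= -0.75·11.4 + -3·1 + 3.25·2.75 = -2.6125

-2.613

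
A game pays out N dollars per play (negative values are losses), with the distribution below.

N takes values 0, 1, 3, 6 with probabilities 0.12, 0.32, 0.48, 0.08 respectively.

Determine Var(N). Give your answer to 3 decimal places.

E[N] = (0)(0.12) + (1)(0.32) + (3)(0.48) + (6)(0.08) = 2.24
E[N²] = (0)²(0.12) + (1)²(0.32) + (3)²(0.48) + (6)²(0.08) = 7.52
Var(N) = E[N²] − (E[N])² = 7.52 − (2.24)² = 2.5024

2.502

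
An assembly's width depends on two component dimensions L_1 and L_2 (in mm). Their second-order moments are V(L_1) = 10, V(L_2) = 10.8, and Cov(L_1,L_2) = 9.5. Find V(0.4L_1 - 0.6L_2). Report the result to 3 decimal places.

V(0.4L_1 - 0.6L_2) = (0.4)²·V(L_1) + (-0.6)²·V(L_2) + 2·(0.4)·(-0.6)·Cov(L_1,L_2)
= 0.16·10 + 0.36·10.8 + -0.48·9.5 = 0.928

0.928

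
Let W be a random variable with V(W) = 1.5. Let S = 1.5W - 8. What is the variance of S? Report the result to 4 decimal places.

V(1.5W - 8) = (1.5)²·V(W) = 2.25·1.5 = 3.375

3.3750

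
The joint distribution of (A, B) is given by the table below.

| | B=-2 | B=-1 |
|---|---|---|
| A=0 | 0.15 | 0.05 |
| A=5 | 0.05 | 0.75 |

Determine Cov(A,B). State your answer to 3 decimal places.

E[A] = 4,  E[B] = -1.2
E[AB] = -4.25
Cov(A,B) = E[AB] − E[A]E[B] = -4.25 − (4)(-1.2) = 0.55

0.550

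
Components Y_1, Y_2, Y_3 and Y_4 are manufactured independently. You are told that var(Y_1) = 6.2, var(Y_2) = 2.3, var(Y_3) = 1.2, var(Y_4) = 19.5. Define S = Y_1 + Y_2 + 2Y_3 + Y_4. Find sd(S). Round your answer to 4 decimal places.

5.7271

By independence, var(S) = (1)²var(Y_1) + (1)²var(Y_2) + (2)²var(Y_3) + (1)²var(Y_4)
= (1)²·6.2 + (1)²·2.3 + (2)²·1.2 + (1)²·19.5 = 32.8
sd(S) = √32.8 ≈ 5.7271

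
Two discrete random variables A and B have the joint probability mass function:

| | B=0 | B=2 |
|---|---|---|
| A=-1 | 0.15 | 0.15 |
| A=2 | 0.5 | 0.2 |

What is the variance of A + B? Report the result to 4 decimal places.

2.2600

E[A] = 1.1,  E[B] = 0.7,  E[AB] = 0.5
Var(A) = 3.1 − (1.1)² = 1.89;  Var(B) = 1.4 − (0.7)² = 0.91
Cov(A,B) = 0.5 − (1.1)(0.7) = -0.27
Var(A + B) = (1)²·1.89 + (1)²·0.91 + 2·(1)·(1)·-0.27 = 2.26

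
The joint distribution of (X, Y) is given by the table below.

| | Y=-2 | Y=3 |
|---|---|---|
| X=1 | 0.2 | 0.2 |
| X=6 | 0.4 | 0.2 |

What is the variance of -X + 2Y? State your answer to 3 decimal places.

34.000

E[X] = 4,  E[Y] = 0,  E[XY] = -1
V(X) = 22 − (4)² = 6;  V(Y) = 6 − (0)² = 6
Cov(X,Y) = -1 − (4)(0) = -1
V(-X + 2Y) = (-1)²·6 + (2)²·6 + 2·(-1)·(2)·-1 = 34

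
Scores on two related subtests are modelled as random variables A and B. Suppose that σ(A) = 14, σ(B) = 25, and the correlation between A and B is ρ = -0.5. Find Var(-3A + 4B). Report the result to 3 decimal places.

Var(A) = (14)² = 196;  Var(B) = (25)² = 625
Cov(A,B) = ρ·σ(A)·σ(B) = -0.5·14·25 = -175
Var(-3A + 4B) = (-3)²·Var(A) + (4)²·Var(B) + 2·(-3)·(4)·Cov(A,B)
= 9·196 + 16·625 + -24·-175 = 15964

15964.000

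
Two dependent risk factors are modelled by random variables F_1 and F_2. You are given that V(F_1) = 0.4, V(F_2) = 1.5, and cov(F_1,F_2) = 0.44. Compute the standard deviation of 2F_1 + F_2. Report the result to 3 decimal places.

2.205

V(2F_1 + F_2) = (2)²·V(F_1) + (1)²·V(F_2) + 2·(2)·(1)·cov(F_1,F_2)
= 4·0.4 + 1·1.5 + 4·0.44 = 4.86
SD(2F_1 + F_2) = √4.86 ≈ 2.205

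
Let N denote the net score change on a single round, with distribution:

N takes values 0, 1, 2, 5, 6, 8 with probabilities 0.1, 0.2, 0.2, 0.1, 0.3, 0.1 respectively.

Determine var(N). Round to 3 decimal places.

E[N] = (0)(0.1) + (1)(0.2) + (2)(0.2) + (5)(0.1) + (6)(0.3) + (8)(0.1) = 3.7
E[N²] = (0)²(0.1) + (1)²(0.2) + (2)²(0.2) + (5)²(0.1) + (6)²(0.3) + (8)²(0.1) = 20.7
var(N) = E[N²] − (E[N])² = 20.7 − (3.7)² = 7.01

7.010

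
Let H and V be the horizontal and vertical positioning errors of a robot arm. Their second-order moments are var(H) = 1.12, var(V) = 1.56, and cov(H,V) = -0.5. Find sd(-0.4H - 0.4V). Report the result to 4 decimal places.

0.5185

var(-0.4H - 0.4V) = (-0.4)²·var(H) + (-0.4)²·var(V) + 2·(-0.4)·(-0.4)·cov(H,V)
= 0.16·1.12 + 0.16·1.56 + 0.32·-0.5 = 0.2688
sd(-0.4H - 0.4V) = √0.2688 ≈ 0.5185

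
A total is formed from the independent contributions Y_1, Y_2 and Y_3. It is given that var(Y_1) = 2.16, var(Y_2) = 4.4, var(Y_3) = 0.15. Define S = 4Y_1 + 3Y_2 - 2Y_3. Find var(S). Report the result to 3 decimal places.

74.760

By independence, var(S) = (4)²var(Y_1) + (3)²var(Y_2) + (-2)²var(Y_3)
= (4)²·2.16 + (3)²·4.4 + (-2)²·0.15 = 74.76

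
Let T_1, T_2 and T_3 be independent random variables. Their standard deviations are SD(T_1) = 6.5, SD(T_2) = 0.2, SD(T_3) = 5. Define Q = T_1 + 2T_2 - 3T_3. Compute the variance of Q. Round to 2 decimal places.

var(T_1) = 42.25, var(T_2) = 0.04, var(T_3) = 25
By independence, var(Q) = (1)²var(T_1) + (2)²var(T_2) + (-3)²var(T_3)
= (1)²·42.25 + (2)²·0.04 + (-3)²·25 = 267.41

267.41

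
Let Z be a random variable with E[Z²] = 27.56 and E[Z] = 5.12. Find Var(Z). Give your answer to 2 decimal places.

1.35

Var(Z) = 27.56 − (5.12)² = 1.3456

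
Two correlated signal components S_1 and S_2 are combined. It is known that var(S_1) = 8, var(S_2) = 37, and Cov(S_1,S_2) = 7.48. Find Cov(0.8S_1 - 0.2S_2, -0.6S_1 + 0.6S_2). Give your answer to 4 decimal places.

Cov(0.8S_1 - 0.2S_2, -0.6S_1 + 0.6S_2) = (0.8)(-0.6)var(S_1) + (-0.2)(0.6)var(S_2) + [(0.8)(0.6) + (-0.2)(-0.6)]Cov(S_1,S_2)
= -0.48·8 + -0.12·37 + 0.6·7.48 = -3.792

-3.7920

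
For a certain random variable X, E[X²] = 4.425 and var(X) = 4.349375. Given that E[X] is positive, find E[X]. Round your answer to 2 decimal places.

0.28

(E[X])² = E[X²] − var(X) = 4.425 − 4.349375 = 0.075625
E[X] = √0.075625 = 0.275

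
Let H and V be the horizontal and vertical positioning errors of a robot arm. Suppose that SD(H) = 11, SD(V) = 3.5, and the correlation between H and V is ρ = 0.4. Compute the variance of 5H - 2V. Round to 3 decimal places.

2766.000

Var(H) = (11)² = 121;  Var(V) = (3.5)² = 12.25
Cov(H,V) = ρ·SD(H)·SD(V) = 0.4·11·3.5 = 15.4
Var(5H - 2V) = (5)²·Var(H) + (-2)²·Var(V) + 2·(5)·(-2)·Cov(H,V)
= 25·121 + 4·12.25 + -20·15.4 = 2766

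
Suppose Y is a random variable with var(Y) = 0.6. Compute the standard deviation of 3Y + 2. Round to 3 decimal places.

var(3Y + 2) = (3)²·0.6 = 5.4
SD(3Y + 2) = √5.4 ≈ 2.324

2.324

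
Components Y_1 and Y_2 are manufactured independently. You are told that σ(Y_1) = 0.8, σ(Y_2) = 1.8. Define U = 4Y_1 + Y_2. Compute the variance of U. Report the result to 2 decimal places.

Var(Y_1) = 0.64, Var(Y_2) = 3.24
By independence, Var(U) = (4)²Var(Y_1) + (1)²Var(Y_2)
= (4)²·0.64 + (1)²·3.24 = 13.48

13.48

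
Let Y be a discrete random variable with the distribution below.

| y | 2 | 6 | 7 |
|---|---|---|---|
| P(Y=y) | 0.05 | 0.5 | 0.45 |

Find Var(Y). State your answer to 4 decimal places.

E[Y] = (2)(0.05) + (6)(0.5) + (7)(0.45) = 6.25
E[Y²] = (2)²(0.05) + (6)²(0.5) + (7)²(0.45) = 40.25
Var(Y) = E[Y²] − (E[Y])² = 40.25 − (6.25)² = 1.1875

1.1875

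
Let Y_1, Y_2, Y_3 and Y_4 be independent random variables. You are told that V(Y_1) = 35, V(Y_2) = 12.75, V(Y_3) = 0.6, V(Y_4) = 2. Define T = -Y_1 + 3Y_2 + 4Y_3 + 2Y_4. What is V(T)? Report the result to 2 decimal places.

By independence, V(T) = (-1)²V(Y_1) + (3)²V(Y_2) + (4)²V(Y_3) + (2)²V(Y_4)
= (-1)²·35 + (3)²·12.75 + (4)²·0.6 + (2)²·2 = 167.35

167.35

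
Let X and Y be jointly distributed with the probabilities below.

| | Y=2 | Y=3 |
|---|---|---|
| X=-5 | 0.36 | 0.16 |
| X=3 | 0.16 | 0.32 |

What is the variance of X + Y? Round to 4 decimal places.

E[X] = -1.16,  E[Y] = 2.48,  E[XY] = -2.16
var(X) = 17.32 − (-1.16)² = 15.9744;  var(Y) = 6.4 − (2.48)² = 0.2496
Cov(X,Y) = -2.16 − (-1.16)(2.48) = 0.7168
var(X + Y) = (1)²·15.9744 + (1)²·0.2496 + 2·(1)·(1)·0.7168 = 17.6576

17.6576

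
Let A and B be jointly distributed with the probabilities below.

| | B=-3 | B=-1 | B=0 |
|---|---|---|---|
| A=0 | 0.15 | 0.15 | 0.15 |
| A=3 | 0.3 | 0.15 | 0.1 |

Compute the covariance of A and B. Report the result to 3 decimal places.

-0.428

E[A] = 1.65,  E[B] = -1.65
E[AB] = -3.15
cov(A,B) = E[AB] − E[A]E[B] = -3.15 − (1.65)(-1.65) = -0.4275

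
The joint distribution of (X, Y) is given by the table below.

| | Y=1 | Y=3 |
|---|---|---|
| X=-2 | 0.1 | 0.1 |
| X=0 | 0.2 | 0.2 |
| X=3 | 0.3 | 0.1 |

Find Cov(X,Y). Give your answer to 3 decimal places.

-0.440

E[X] = 0.8,  E[Y] = 1.8
E[XY] = 1
Cov(X,Y) = E[XY] − E[X]E[Y] = 1 − (0.8)(1.8) = -0.44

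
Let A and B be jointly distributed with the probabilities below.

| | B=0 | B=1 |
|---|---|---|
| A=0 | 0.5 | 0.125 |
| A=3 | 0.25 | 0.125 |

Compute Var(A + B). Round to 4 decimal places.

2.4844

E[A] = 1.125,  E[B] = 0.25,  E[AB] = 0.375
Var(A) = 3.375 − (1.125)² = 2.109375;  Var(B) = 0.25 − (0.25)² = 0.1875
Cov(A,B) = 0.375 − (1.125)(0.25) = 0.09375
Var(A + B) = (1)²·2.109375 + (1)²·0.1875 + 2·(1)·(1)·0.09375 = 2.484375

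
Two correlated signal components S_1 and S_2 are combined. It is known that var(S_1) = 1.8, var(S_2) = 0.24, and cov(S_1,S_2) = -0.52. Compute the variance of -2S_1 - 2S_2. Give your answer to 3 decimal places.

var(-2S_1 - 2S_2) = (-2)²·var(S_1) + (-2)²·var(S_2) + 2·(-2)·(-2)·cov(S_1,S_2)
= 4·1.8 + 4·0.24 + 8·-0.52 = 4

4.000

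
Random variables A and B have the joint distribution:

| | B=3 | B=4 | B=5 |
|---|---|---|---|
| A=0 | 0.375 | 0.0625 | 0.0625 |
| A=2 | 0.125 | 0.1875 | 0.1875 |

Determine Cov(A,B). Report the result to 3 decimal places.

E[A] = 1,  E[B] = 3.75
E[AB] = 4.125
Cov(A,B) = E[AB] − E[A]E[B] = 4.125 − (1)(3.75) = 0.375

0.375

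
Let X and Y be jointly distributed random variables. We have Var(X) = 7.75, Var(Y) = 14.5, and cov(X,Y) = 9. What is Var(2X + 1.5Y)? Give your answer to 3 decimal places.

117.625

Var(2X + 1.5Y) = (2)²·Var(X) + (1.5)²·Var(Y) + 2·(2)·(1.5)·cov(X,Y)
= 4·7.75 + 2.25·14.5 + 6·9 = 117.625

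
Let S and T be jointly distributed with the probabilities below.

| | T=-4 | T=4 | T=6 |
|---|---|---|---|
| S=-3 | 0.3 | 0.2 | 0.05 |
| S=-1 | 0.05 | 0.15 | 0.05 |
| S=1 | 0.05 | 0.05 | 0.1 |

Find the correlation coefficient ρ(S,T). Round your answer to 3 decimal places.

E[S] = -1.7,  E[T] = 1.2
E[ST] = 0.2
Cov(S,T) = E[ST] − E[S]E[T] = 0.2 − (-1.7)(1.2) = 2.24
V(S) = 2.51,  V(T) = 18.56
ρ = 2.24 / √(2.51·18.56) ≈ 0.328

0.328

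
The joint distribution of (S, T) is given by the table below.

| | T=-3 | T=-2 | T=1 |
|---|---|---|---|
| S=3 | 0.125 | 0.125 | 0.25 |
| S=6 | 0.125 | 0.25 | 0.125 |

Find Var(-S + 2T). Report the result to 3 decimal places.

E[S] = 4.5,  E[T] = -1.125,  E[ST] = -5.625
Var(S) = 22.5 − (4.5)² = 2.25;  Var(T) = 4.125 − (-1.125)² = 2.859375
Cov(S,T) = -5.625 − (4.5)(-1.125) = -0.5625
Var(-S + 2T) = (-1)²·2.25 + (2)²·2.859375 + 2·(-1)·(2)·-0.5625 = 15.9375

15.938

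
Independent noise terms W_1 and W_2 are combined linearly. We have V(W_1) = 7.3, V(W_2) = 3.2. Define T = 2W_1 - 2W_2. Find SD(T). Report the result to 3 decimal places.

By independence, V(T) = (2)²V(W_1) + (-2)²V(W_2)
= (2)²·7.3 + (-2)²·3.2 = 42
SD(T) = √42 ≈ 6.481

6.481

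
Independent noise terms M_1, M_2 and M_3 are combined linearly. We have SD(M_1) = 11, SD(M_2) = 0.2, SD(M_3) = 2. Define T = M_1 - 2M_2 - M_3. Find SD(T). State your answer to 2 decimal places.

11.19

V(M_1) = 121, V(M_2) = 0.04, V(M_3) = 4
By independence, V(T) = (1)²V(M_1) + (-2)²V(M_2) + (-1)²V(M_3)
= (1)²·121 + (-2)²·0.04 + (-1)²·4 = 125.16
SD(T) = √125.16 ≈ 11.19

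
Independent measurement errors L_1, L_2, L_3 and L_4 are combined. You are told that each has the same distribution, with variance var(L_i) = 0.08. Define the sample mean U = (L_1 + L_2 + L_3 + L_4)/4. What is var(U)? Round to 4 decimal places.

By independence, var(U) = (0.25)²var(L_1) + (0.25)²var(L_2) + (0.25)²var(L_3) + (0.25)²var(L_4)
= (0.25)²·0.08 + (0.25)²·0.08 + (0.25)²·0.08 + (0.25)²·0.08 = 0.02

0.0200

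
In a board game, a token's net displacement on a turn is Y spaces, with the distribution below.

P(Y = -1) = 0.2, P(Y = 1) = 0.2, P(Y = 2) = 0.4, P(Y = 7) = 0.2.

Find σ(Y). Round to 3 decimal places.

2.638

E[Y] = (-1)(0.2) + (1)(0.2) + (2)(0.4) + (7)(0.2) = 2.2
E[Y²] = (-1)²(0.2) + (1)²(0.2) + (2)²(0.4) + (7)²(0.2) = 11.8
var(Y) = E[Y²] − (E[Y])² = 11.8 − (2.2)² = 6.96
σ(Y) = √6.96 ≈ 2.638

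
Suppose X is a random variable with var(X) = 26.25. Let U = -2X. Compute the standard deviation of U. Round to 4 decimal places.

10.2470

var(-2X) = (-2)²·26.25 = 105
SD(U) = √105 ≈ 10.2470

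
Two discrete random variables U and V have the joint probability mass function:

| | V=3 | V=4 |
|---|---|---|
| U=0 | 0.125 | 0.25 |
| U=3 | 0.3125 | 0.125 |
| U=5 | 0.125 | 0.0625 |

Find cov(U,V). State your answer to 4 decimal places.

E[U] = 2.25,  E[V] = 3.4375
E[UV] = 7.4375
cov(U,V) = E[UV] − E[U]E[V] = 7.4375 − (2.25)(3.4375) = -0.296875

-0.2969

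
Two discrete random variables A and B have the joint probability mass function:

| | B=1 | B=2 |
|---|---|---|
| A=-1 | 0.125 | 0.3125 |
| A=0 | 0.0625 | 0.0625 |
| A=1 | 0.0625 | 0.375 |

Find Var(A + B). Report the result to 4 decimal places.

1.1875

E[A] = 0,  E[B] = 1.75,  E[AB] = 0.0625
Var(A) = 0.875 − (0)² = 0.875;  Var(B) = 3.25 − (1.75)² = 0.1875
Cov(A,B) = 0.0625 − (0)(1.75) = 0.0625
Var(A + B) = (1)²·0.875 + (1)²·0.1875 + 2·(1)·(1)·0.0625 = 1.1875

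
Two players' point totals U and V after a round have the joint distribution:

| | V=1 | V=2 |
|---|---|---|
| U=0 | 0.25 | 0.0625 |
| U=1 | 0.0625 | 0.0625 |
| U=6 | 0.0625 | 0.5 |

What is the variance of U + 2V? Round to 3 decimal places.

E[U] = 3.5,  E[V] = 1.625,  E[UV] = 6.5625
Var(U) = 20.375 − (3.5)² = 8.125;  Var(V) = 2.875 − (1.625)² = 0.234375
Cov(U,V) = 6.5625 − (3.5)(1.625) = 0.875
Var(U + 2V) = (1)²·8.125 + (2)²·0.234375 + 2·(1)·(2)·0.875 = 12.5625

12.563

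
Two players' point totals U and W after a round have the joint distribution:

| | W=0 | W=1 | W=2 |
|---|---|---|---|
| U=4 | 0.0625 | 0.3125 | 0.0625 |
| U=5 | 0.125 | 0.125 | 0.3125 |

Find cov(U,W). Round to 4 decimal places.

E[U] = 4.5625,  E[W] = 1.1875
E[UW] = 5.5
cov(U,W) = E[UW] − E[U]E[W] = 5.5 − (4.5625)(1.1875) = 0.08203125

0.0820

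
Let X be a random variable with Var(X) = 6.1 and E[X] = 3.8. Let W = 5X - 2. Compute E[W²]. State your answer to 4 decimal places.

441.5000

E[5X - 2] = 5·3.8 − 2 = 17
Var(5X - 2) = (5)²·6.1 = 152.5
E[W²] = Var(W) + (E[W])² = 152.5 + (17)² = 441.5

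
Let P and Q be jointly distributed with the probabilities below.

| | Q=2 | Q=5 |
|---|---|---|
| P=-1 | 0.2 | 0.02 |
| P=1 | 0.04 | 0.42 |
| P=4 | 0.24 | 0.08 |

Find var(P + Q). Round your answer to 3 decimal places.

5.314

E[P] = 1.52,  E[Q] = 3.56,  E[PQ] = 5.2
var(P) = 5.8 − (1.52)² = 3.4896;  var(Q) = 14.92 − (3.56)² = 2.2464
Cov(P,Q) = 5.2 − (1.52)(3.56) = -0.2112
var(P + Q) = (1)²·3.4896 + (1)²·2.2464 + 2·(1)·(1)·-0.2112 = 5.3136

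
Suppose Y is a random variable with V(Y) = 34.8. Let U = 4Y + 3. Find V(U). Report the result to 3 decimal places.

V(4Y + 3) = (4)²·V(Y) = 16·34.8 = 556.8

556.800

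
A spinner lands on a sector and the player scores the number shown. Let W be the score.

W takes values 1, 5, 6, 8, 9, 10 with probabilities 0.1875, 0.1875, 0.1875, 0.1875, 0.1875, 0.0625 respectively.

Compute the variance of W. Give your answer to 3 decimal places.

8.309

E[W] = (1)(0.1875) + (5)(0.1875) + (6)(0.1875) + (8)(0.1875) + (9)(0.1875) + (10)(0.0625) = 6.0625
E[W²] = (1)²(0.1875) + (5)²(0.1875) + (6)²(0.1875) + (8)²(0.1875) + (9)²(0.1875) + (10)²(0.0625) = 45.0625
Var(W) = E[W²] − (E[W])² = 45.0625 − (6.0625)² = 8.30859375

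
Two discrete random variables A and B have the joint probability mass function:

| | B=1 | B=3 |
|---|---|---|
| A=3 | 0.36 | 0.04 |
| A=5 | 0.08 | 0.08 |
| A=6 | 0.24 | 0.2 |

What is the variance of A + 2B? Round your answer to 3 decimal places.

7.274

E[A] = 4.64,  E[B] = 1.64,  E[AB] = 8.08
var(A) = 23.44 − (4.64)² = 1.9104;  var(B) = 3.56 − (1.64)² = 0.8704
Cov(A,B) = 8.08 − (4.64)(1.64) = 0.4704
var(A + 2B) = (1)²·1.9104 + (2)²·0.8704 + 2·(1)·(2)·0.4704 = 7.2736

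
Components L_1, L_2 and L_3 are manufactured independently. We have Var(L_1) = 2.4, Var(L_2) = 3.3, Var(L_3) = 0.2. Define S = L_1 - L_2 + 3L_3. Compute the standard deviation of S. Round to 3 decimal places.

By independence, Var(S) = (1)²Var(L_1) + (-1)²Var(L_2) + (3)²Var(L_3)
= (1)²·2.4 + (-1)²·3.3 + (3)²·0.2 = 7.5
SD(S) = √7.5 ≈ 2.739

2.739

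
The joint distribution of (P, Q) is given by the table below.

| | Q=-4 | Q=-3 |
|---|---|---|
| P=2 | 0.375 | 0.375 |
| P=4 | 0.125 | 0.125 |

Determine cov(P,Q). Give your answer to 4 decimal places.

E[P] = 2.5,  E[Q] = -3.5
E[PQ] = -8.75
cov(P,Q) = E[PQ] − E[P]E[Q] = -8.75 − (2.5)(-3.5) = 0

0.0000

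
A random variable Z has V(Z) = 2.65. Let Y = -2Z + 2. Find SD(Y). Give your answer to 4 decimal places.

V(-2Z + 2) = (-2)²·2.65 = 10.6
SD(Y) = √10.6 ≈ 3.2558

3.2558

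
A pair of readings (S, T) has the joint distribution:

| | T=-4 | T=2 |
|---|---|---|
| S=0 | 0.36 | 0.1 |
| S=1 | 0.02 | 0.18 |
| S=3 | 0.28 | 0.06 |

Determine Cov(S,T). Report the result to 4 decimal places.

-0.3288

E[S] = 1.22,  E[T] = -1.96
E[ST] = -2.72
Cov(S,T) = E[ST] − E[S]E[T] = -2.72 − (1.22)(-1.96) = -0.3288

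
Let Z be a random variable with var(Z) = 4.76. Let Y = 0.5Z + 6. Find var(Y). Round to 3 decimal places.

1.190

var(0.5Z + 6) = (0.5)²·var(Z) = 0.25·4.76 = 1.19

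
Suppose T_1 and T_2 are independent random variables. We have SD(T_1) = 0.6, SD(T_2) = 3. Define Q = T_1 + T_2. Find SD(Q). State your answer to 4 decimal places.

3.0594

Var(T_1) = 0.36, Var(T_2) = 9
By independence, Var(Q) = (1)²Var(T_1) + (1)²Var(T_2)
= (1)²·0.36 + (1)²·9 = 9.36
SD(Q) = √9.36 ≈ 3.0594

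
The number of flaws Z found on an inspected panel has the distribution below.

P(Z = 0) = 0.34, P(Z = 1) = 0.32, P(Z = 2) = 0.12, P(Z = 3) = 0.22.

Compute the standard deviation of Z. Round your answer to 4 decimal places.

E[Z] = (0)(0.34) + (1)(0.32) + (2)(0.12) + (3)(0.22) = 1.22
E[Z²] = (0)²(0.34) + (1)²(0.32) + (2)²(0.12) + (3)²(0.22) = 2.78
Var(Z) = E[Z²] − (E[Z])² = 2.78 − (1.22)² = 1.2916
SD(Z) = √1.2916 ≈ 1.1365

1.1365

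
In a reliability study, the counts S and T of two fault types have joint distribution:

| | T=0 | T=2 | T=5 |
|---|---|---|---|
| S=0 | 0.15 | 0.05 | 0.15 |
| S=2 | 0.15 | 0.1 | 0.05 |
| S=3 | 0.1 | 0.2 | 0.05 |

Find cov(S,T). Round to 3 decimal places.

-0.368

E[S] = 1.65,  E[T] = 1.95
E[ST] = 2.85
cov(S,T) = E[ST] − E[S]E[T] = 2.85 − (1.65)(1.95) = -0.3675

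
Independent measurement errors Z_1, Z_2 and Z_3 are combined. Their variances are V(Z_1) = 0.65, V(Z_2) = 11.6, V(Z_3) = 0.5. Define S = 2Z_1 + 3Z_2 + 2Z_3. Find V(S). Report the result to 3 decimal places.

By independence, V(S) = (2)²V(Z_1) + (3)²V(Z_2) + (2)²V(Z_3)
= (2)²·0.65 + (3)²·11.6 + (2)²·0.5 = 109

109.000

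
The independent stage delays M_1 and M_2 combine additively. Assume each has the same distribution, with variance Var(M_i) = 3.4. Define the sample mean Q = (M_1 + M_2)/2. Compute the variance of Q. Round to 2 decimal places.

1.70

By independence, Var(Q) = (0.5)²Var(M_1) + (0.5)²Var(M_2)
= (0.5)²·3.4 + (0.5)²·3.4 = 1.7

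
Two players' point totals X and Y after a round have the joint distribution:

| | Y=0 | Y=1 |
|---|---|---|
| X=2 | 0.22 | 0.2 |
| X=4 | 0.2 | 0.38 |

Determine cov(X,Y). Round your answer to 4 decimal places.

0.0872

E[X] = 3.16,  E[Y] = 0.58
E[XY] = 1.92
cov(X,Y) = E[XY] − E[X]E[Y] = 1.92 − (3.16)(0.58) = 0.0872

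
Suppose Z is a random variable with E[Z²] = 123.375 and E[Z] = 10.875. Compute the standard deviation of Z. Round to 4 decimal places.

Var(Z) = 123.375 − (10.875)² = 5.109375
σ(Z) = √5.109375 ≈ 2.2604

2.2604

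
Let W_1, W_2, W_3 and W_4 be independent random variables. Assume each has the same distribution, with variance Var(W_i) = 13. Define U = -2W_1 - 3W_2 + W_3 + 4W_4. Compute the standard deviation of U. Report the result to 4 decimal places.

By independence, Var(U) = (-2)²Var(W_1) + (-3)²Var(W_2) + (1)²Var(W_3) + (4)²Var(W_4)
= (-2)²·13 + (-3)²·13 + (1)²·13 + (4)²·13 = 390
SD(U) = √390 ≈ 19.7484

19.7484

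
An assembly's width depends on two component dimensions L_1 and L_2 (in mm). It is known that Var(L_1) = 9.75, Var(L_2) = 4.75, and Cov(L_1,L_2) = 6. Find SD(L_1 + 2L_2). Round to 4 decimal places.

Var(L_1 + 2L_2) = (1)²·Var(L_1) + (2)²·Var(L_2) + 2·(1)·(2)·Cov(L_1,L_2)
= 1·9.75 + 4·4.75 + 4·6 = 52.75
SD(L_1 + 2L_2) = √52.75 ≈ 7.2629

7.2629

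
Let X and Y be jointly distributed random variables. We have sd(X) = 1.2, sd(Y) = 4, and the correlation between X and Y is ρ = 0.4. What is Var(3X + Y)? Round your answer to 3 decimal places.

Var(X) = (1.2)² = 1.44;  Var(Y) = (4)² = 16
cov(X,Y) = ρ·sd(X)·sd(Y) = 0.4·1.2·4 = 1.92
Var(3X + Y) = (3)²·Var(X) + (1)²·Var(Y) + 2·(3)·(1)·cov(X,Y)
= 9·1.44 + 1·16 + 6·1.92 = 40.48

40.480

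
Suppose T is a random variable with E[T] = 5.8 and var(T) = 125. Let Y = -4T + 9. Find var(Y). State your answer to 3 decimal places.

var(-4T + 9) = (-4)²·var(T) = 16·125 = 2000

2000.000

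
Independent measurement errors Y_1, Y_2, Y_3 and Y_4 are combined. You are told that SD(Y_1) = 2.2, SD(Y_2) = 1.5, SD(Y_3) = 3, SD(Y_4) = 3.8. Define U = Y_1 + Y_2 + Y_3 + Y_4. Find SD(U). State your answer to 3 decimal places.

Var(Y_1) = 4.84, Var(Y_2) = 2.25, Var(Y_3) = 9, Var(Y_4) = 14.44
By independence, Var(U) = (1)²Var(Y_1) + (1)²Var(Y_2) + (1)²Var(Y_3) + (1)²Var(Y_4)
= (1)²·4.84 + (1)²·2.25 + (1)²·9 + (1)²·14.44 = 30.53
SD(U) = √30.53 ≈ 5.525

5.525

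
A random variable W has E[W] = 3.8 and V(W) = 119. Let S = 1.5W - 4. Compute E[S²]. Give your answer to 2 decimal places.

E[1.5W - 4] = 1.5·3.8 − 4 = 1.7
V(1.5W - 4) = (1.5)²·119 = 267.75
E[S²] = V(S) + (E[S])² = 267.75 + (1.7)² = 270.64

270.64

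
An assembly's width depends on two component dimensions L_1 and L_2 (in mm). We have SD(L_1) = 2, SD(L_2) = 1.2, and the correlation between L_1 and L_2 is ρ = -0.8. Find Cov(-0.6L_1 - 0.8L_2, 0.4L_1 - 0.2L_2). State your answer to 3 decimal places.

var(L_1) = (2)² = 4;  var(L_2) = (1.2)² = 1.44
Cov(L_1,L_2) = ρ·SD(L_1)·SD(L_2) = -0.8·2·1.2 = -1.92
Cov(-0.6L_1 - 0.8L_2, 0.4L_1 - 0.2L_2) = (-0.6)(0.4)var(L_1) + (-0.8)(-0.2)var(L_2) + [(-0.6)(-0.2) + (-0.8)(0.4)]Cov(L_1,L_2)
= -0.24·4 + 0.16·1.44 + -0.2·-1.92 = -0.3456

-0.346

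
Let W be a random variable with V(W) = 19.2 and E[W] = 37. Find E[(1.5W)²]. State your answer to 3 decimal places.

3123.450

E[1.5W] = 1.5·37 = 55.5
V(1.5W) = (1.5)²·19.2 = 43.2
E[(1.5W)²] = V((1.5W)) + (E[(1.5W)])² = 43.2 + (55.5)² = 3123.45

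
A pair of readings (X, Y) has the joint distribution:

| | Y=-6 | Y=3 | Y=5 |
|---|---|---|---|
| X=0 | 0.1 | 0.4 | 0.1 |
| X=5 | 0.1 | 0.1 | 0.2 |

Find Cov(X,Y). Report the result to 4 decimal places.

E[X] = 2,  E[Y] = 1.8
E[XY] = 3.5
Cov(X,Y) = E[XY] − E[X]E[Y] = 3.5 − (2)(1.8) = -0.1

-0.1000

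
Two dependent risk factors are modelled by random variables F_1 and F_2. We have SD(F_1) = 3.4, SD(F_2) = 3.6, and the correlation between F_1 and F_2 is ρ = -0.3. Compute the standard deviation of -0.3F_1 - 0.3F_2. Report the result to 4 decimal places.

Var(F_1) = (3.4)² = 11.56;  Var(F_2) = (3.6)² = 12.96
Cov(F_1,F_2) = ρ·SD(F_1)·SD(F_2) = -0.3·3.4·3.6 = -3.672
Var(-0.3F_1 - 0.3F_2) = (-0.3)²·Var(F_1) + (-0.3)²·Var(F_2) + 2·(-0.3)·(-0.3)·Cov(F_1,F_2)
= 0.09·11.56 + 0.09·12.96 + 0.18·-3.672 = 1.54584
SD(-0.3F_1 - 0.3F_2) = √1.54584 ≈ 1.2433

1.2433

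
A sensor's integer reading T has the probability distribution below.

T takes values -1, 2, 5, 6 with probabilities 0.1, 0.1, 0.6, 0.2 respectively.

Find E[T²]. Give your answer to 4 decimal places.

E[T²] = (-1)²(0.1) + (2)²(0.1) + (5)²(0.6) + (6)²(0.2) = 22.7

22.7000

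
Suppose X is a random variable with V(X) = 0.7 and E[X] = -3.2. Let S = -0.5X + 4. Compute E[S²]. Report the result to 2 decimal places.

31.54

E[-0.5X + 4] = -0.5·-3.2 + 4 = 5.6
V(-0.5X + 4) = (-0.5)²·0.7 = 0.175
E[S²] = V(S) + (E[S])² = 0.175 + (5.6)² = 31.535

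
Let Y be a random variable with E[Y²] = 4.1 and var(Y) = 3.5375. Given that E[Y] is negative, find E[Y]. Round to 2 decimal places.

(E[Y])² = E[Y²] − var(Y) = 4.1 − 3.5375 = 0.5625
E[Y] = −√0.5625 = -0.75

-0.75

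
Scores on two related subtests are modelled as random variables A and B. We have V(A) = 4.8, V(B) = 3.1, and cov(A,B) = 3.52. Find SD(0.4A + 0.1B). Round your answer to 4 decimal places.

1.0395

V(0.4A + 0.1B) = (0.4)²·V(A) + (0.1)²·V(B) + 2·(0.4)·(0.1)·cov(A,B)
= 0.16·4.8 + 0.01·3.1 + 0.08·3.52 = 1.0806
SD(0.4A + 0.1B) = √1.0806 ≈ 1.0395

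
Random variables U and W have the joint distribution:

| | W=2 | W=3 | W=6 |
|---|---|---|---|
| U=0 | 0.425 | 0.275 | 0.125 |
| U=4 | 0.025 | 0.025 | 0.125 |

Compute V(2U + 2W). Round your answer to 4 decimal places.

29.2000

E[U] = 0.7,  E[W] = 3.3,  E[UW] = 3.5
V(U) = 2.8 − (0.7)² = 2.31;  V(W) = 13.5 − (3.3)² = 2.61
Cov(U,W) = 3.5 − (0.7)(3.3) = 1.19
V(2U + 2W) = (2)²·2.31 + (2)²·2.61 + 2·(2)·(2)·1.19 = 29.2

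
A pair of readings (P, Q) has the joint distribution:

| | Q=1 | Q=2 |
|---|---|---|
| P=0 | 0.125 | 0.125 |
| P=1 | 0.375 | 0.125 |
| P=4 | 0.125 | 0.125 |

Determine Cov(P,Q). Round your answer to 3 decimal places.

0.063

E[P] = 1.5,  E[Q] = 1.375
E[PQ] = 2.125
Cov(P,Q) = E[PQ] − E[P]E[Q] = 2.125 − (1.5)(1.375) = 0.0625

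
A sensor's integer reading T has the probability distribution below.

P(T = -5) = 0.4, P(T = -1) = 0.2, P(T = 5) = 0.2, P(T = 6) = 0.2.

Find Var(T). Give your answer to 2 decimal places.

22.40

E[T] = (-5)(0.4) + (-1)(0.2) + (5)(0.2) + (6)(0.2) = 0
E[T²] = (-5)²(0.4) + (-1)²(0.2) + (5)²(0.2) + (6)²(0.2) = 22.4
Var(T) = E[T²] − (E[T])² = 22.4 − (0)² = 22.4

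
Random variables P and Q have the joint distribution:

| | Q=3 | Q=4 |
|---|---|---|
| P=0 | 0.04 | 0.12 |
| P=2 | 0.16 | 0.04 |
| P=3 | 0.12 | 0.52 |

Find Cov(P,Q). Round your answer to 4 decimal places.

E[P] = 2.32,  E[Q] = 3.68
E[PQ] = 8.6
Cov(P,Q) = E[PQ] − E[P]E[Q] = 8.6 − (2.32)(3.68) = 0.0624

0.0624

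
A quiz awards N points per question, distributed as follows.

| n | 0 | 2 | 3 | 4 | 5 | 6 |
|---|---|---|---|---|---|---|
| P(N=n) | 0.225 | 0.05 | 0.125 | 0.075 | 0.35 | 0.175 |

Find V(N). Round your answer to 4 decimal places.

4.7944

E[N] = (0)(0.225) + (2)(0.05) + (3)(0.125) + (4)(0.075) + (5)(0.35) + (6)(0.175) = 3.575
E[N²] = (0)²(0.225) + (2)²(0.05) + (3)²(0.125) + (4)²(0.075) + (5)²(0.35) + (6)²(0.175) = 17.575
V(N) = E[N²] − (E[N])² = 17.575 − (3.575)² = 4.794375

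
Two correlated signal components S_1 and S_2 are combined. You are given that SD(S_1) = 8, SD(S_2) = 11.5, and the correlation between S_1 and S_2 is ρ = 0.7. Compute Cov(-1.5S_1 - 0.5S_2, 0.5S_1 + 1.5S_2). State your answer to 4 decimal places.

Var(S_1) = (8)² = 64;  Var(S_2) = (11.5)² = 132.25
Cov(S_1,S_2) = ρ·SD(S_1)·SD(S_2) = 0.7·8·11.5 = 64.4
Cov(-1.5S_1 - 0.5S_2, 0.5S_1 + 1.5S_2) = (-1.5)(0.5)Var(S_1) + (-0.5)(1.5)Var(S_2) + [(-1.5)(1.5) + (-0.5)(0.5)]Cov(S_1,S_2)
= -0.75·64 + -0.75·132.25 + -2.5·64.4 = -308.1875

-308.1875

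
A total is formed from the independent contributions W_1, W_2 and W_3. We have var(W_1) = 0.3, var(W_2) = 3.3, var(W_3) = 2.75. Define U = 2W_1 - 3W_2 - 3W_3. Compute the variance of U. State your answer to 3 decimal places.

55.650

By independence, var(U) = (2)²var(W_1) + (-3)²var(W_2) + (-3)²var(W_3)
= (2)²·0.3 + (-3)²·3.3 + (-3)²·2.75 = 55.65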